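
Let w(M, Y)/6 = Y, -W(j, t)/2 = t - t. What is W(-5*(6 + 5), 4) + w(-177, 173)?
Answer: 1038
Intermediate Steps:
W(j, t) = 0 (W(j, t) = -2*(t - t) = -2*0 = 0)
w(M, Y) = 6*Y
W(-5*(6 + 5), 4) + w(-177, 173) = 0 + 6*173 = 0 + 1038 = 1038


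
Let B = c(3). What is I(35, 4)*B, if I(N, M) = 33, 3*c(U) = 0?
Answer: 0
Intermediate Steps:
c(U) = 0 (c(U) = (1/3)*0 = 0)
B = 0
I(35, 4)*B = 33*0 = 0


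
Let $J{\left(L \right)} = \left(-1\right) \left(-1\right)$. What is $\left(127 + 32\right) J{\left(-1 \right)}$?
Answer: $159$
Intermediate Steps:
$J{\left(L \right)} = 1$
$\left(127 + 32\right) J{\left(-1 \right)} = \left(127 + 32\right) 1 = 159 \cdot 1 = 159$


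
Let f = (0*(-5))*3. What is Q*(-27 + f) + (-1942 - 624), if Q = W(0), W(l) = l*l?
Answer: -2566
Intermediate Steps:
W(l) = l**2
f = 0 (f = 0*3 = 0)
Q = 0 (Q = 0**2 = 0)
Q*(-27 + f) + (-1942 - 624) = 0*(-27 + 0) + (-1942 - 624) = 0*(-27) - 2566 = 0 - 2566 = -2566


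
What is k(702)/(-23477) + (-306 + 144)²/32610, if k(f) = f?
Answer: 98873028/127597495 ≈ 0.77488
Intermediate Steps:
k(702)/(-23477) + (-306 + 144)²/32610 = 702/(-23477) + (-306 + 144)²/32610 = 702*(-1/23477) + (-162)²*(1/32610) = -702/23477 + 26244*(1/32610) = -702/23477 + 4374/5435 = 98873028/127597495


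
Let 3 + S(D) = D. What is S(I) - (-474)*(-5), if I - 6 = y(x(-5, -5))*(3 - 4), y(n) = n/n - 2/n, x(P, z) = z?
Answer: -11842/5 ≈ -2368.4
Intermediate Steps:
y(n) = 1 - 2/n
I = 23/5 (I = 6 + ((-2 - 5)/(-5))*(3 - 4) = 6 - ⅕*(-7)*(-1) = 6 + (7/5)*(-1) = 6 - 7/5 = 23/5 ≈ 4.6000)
S(D) = -3 + D
S(I) - (-474)*(-5) = (-3 + 23/5) - (-474)*(-5) = 8/5 - 158*15 = 8/5 - 2370 = -11842/5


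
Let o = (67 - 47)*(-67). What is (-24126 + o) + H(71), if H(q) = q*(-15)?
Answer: -26531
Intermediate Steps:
H(q) = -15*q
o = -1340 (o = 20*(-67) = -1340)
(-24126 + o) + H(71) = (-24126 - 1340) - 15*71 = -25466 - 1065 = -26531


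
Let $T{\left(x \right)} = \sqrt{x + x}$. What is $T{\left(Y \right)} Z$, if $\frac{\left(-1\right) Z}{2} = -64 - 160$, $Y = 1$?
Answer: $448 \sqrt{2} \approx 633.57$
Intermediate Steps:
$Z = 448$ ($Z = - 2 \left(-64 - 160\right) = \left(-2\right) \left(-224\right) = 448$)
$T{\left(x \right)} = \sqrt{2} \sqrt{x}$ ($T{\left(x \right)} = \sqrt{2 x} = \sqrt{2} \sqrt{x}$)
$T{\left(Y \right)} Z = \sqrt{2} \sqrt{1} \cdot 448 = \sqrt{2} \cdot 1 \cdot 448 = \sqrt{2} \cdot 448 = 448 \sqrt{2}$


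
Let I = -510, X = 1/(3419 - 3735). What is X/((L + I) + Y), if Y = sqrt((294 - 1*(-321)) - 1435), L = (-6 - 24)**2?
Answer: I/(632*(sqrt(205) - 195*I)) ≈ -8.0707e-6 + 5.9259e-7*I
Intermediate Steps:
X = -1/316 (X = 1/(-316) = -1/316 ≈ -0.0031646)
L = 900 (L = (-30)**2 = 900)
Y = 2*I*sqrt(205) (Y = sqrt((294 + 321) - 1435) = sqrt(615 - 1435) = sqrt(-820) = 2*I*sqrt(205) ≈ 28.636*I)
X/((L + I) + Y) = -1/(316*((900 - 510) + 2*I*sqrt(205))) = -1/(316*(390 + 2*I*sqrt(205)))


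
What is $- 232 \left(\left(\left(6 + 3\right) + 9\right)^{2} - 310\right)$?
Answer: $-3248$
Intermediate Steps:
$- 232 \left(\left(\left(6 + 3\right) + 9\right)^{2} - 310\right) = - 232 \left(\left(9 + 9\right)^{2} - 310\right) = - 232 \left(18^{2} - 310\right) = - 232 \left(324 - 310\right) = \left(-232\right) 14 = -3248$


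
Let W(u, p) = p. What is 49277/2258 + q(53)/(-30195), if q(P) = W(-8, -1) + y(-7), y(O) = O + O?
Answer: 99196859/4545354 ≈ 21.824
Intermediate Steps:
y(O) = 2*O
q(P) = -15 (q(P) = -1 + 2*(-7) = -1 - 14 = -15)
49277/2258 + q(53)/(-30195) = 49277/2258 - 15/(-30195) = 49277*(1/2258) - 15*(-1/30195) = 49277/2258 + 1/2013 = 99196859/4545354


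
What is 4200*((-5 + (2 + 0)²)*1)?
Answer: -4200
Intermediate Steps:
4200*((-5 + (2 + 0)²)*1) = 4200*((-5 + 2²)*1) = 4200*((-5 + 4)*1) = 4200*(-1*1) = 4200*(-1) = -4200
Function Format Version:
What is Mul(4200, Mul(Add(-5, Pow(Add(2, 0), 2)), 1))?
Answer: -4200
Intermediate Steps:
Mul(4200, Mul(Add(-5, Pow(Add(2, 0), 2)), 1)) = Mul(4200, Mul(Add(-5, Pow(2, 2)), 1)) = Mul(4200, Mul(Add(-5, 4), 1)) = Mul(4200, Mul(-1, 1)) = Mul(4200, -1) = -4200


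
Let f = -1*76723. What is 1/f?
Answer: -1/76723 ≈ -1.3034e-5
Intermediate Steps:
f = -76723
1/f = 1/(-76723) = -1/76723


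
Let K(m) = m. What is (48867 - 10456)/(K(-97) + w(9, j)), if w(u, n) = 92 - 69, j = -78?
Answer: -38411/74 ≈ -519.07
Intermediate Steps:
w(u, n) = 23
(48867 - 10456)/(K(-97) + w(9, j)) = (48867 - 10456)/(-97 + 23) = 38411/(-74) = 38411*(-1/74) = -38411/74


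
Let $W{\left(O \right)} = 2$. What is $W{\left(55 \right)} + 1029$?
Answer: $1031$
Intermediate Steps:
$W{\left(55 \right)} + 1029 = 2 + 1029 = 1031$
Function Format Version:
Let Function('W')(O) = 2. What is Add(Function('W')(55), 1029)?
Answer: 1031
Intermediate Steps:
Add(Function('W')(55), 1029) = Add(2, 1029) = 1031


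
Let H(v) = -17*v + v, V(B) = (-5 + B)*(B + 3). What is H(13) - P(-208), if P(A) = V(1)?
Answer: -192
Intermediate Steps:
V(B) = (-5 + B)*(3 + B)
P(A) = -16 (P(A) = -15 + 1² - 2*1 = -15 + 1 - 2 = -16)
H(v) = -16*v
H(13) - P(-208) = -16*13 - 1*(-16) = -208 + 16 = -192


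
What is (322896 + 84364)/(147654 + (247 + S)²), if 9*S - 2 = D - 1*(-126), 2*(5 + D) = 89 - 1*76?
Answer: 18850320/9996703 ≈ 1.8857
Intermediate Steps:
D = 3/2 (D = -5 + (89 - 1*76)/2 = -5 + (89 - 76)/2 = -5 + (½)*13 = -5 + 13/2 = 3/2 ≈ 1.5000)
S = 259/18 (S = 2/9 + (3/2 - 1*(-126))/9 = 2/9 + (3/2 + 126)/9 = 2/9 + (⅑)*(255/2) = 2/9 + 85/6 = 259/18 ≈ 14.389)
(322896 + 84364)/(147654 + (247 + S)²) = (322896 + 84364)/(147654 + (247 + 259/18)²) = 407260/(147654 + (4705/18)²) = 407260/(147654 + 22137025/324) = 407260/(69976921/324) = 407260*(324/69976921) = 18850320/9996703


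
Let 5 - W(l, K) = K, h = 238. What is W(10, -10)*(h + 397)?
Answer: 9525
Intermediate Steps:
W(l, K) = 5 - K
W(10, -10)*(h + 397) = (5 - 1*(-10))*(238 + 397) = (5 + 10)*635 = 15*635 = 9525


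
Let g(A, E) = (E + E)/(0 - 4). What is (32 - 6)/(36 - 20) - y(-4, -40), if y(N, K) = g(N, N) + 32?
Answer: -259/8 ≈ -32.375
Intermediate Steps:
g(A, E) = -E/2 (g(A, E) = (2*E)/(-4) = (2*E)*(-1/4) = -E/2)
y(N, K) = 32 - N/2 (y(N, K) = -N/2 + 32 = 32 - N/2)
(32 - 6)/(36 - 20) - y(-4, -40) = (32 - 6)/(36 - 20) - (32 - 1/2*(-4)) = 26/16 - (32 + 2) = 26*(1/16) - 1*34 = 13/8 - 34 = -259/8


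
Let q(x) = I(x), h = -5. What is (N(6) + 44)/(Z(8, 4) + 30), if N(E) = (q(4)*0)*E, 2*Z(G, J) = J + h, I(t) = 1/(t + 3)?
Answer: 88/59 ≈ 1.4915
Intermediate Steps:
I(t) = 1/(3 + t)
q(x) = 1/(3 + x)
Z(G, J) = -5/2 + J/2 (Z(G, J) = (J - 5)/2 = (-5 + J)/2 = -5/2 + J/2)
N(E) = 0 (N(E) = (0/(3 + 4))*E = (0/7)*E = ((⅐)*0)*E = 0*E = 0)
(N(6) + 44)/(Z(8, 4) + 30) = (0 + 44)/((-5/2 + (½)*4) + 30) = 44/((-5/2 + 2) + 30) = 44/(-½ + 30) = 44/(59/2) = (2/59)*44 = 88/59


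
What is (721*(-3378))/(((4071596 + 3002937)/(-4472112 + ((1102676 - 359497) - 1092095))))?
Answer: 11741796893064/7074533 ≈ 1.6597e+6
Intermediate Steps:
(721*(-3378))/(((4071596 + 3002937)/(-4472112 + ((1102676 - 359497) - 1092095)))) = -2435538/(7074533/(-4472112 + (743179 - 1092095))) = -2435538/(7074533/(-4472112 - 348916)) = -2435538/(7074533/(-4821028)) = -2435538/(7074533*(-1/4821028)) = -2435538/(-7074533/4821028) = -2435538*(-4821028/7074533) = 11741796893064/7074533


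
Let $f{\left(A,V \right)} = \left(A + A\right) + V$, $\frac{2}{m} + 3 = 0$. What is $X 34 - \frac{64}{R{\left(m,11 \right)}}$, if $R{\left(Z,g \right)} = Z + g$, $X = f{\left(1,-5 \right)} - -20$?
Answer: $\frac{17726}{31} \approx 571.81$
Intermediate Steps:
$m = - \frac{2}{3}$ ($m = \frac{2}{-3 + 0} = \frac{2}{-3} = 2 \left(- \frac{1}{3}\right) = - \frac{2}{3} \approx -0.66667$)
$f{\left(A,V \right)} = V + 2 A$ ($f{\left(A,V \right)} = 2 A + V = V + 2 A$)
$X = 17$ ($X = \left(-5 + 2 \cdot 1\right) - -20 = \left(-5 + 2\right) + 20 = -3 + 20 = 17$)
$X 34 - \frac{64}{R{\left(m,11 \right)}} = 17 \cdot 34 - \frac{64}{- \frac{2}{3} + 11} = 578 - \frac{64}{\frac{31}{3}} = 578 - \frac{192}{31} = \frac{17726}{31}$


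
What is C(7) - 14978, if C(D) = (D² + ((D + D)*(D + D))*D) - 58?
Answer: -13615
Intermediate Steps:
C(D) = -58 + D² + 4*D³ (C(D) = (D² + ((2*D)*(2*D))*D) - 58 = (D² + (4*D²)*D) - 58 = (D² + 4*D³) - 58 = -58 + D² + 4*D³)
C(7) - 14978 = (-58 + 7² + 4*7³) - 14978 = (-58 + 49 + 4*343) - 14978 = (-58 + 49 + 1372) - 14978 = 1363 - 14978 = -13615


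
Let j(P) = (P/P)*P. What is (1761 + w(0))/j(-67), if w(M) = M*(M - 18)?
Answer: -1761/67 ≈ -26.284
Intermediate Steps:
w(M) = M*(-18 + M)
j(P) = P (j(P) = 1*P = P)
(1761 + w(0))/j(-67) = (1761 + 0*(-18 + 0))/(-67) = (1761 + 0*(-18))*(-1/67) = (1761 + 0)*(-1/67) = 1761*(-1/67) = -1761/67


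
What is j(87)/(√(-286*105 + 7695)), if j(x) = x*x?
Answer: -2523*I*√22335/7445 ≈ -50.646*I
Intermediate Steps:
j(x) = x²
j(87)/(√(-286*105 + 7695)) = 87²/(√(-286*105 + 7695)) = 7569/(√(-30030 + 7695)) = 7569/(√(-22335)) = 7569/((I*√22335)) = 7569*(-I*√22335/22335) = -2523*I*√22335/7445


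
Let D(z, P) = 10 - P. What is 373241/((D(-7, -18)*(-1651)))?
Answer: -373241/46228 ≈ -8.0739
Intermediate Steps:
373241/((D(-7, -18)*(-1651))) = 373241/(((10 - 1*(-18))*(-1651))) = 373241/(((10 + 18)*(-1651))) = 373241/((28*(-1651))) = 373241/(-46228) = 373241*(-1/46228) = -373241/46228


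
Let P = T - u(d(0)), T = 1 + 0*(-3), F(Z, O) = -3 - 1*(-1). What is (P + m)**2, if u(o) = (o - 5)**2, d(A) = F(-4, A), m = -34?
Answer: 6724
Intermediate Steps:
F(Z, O) = -2 (F(Z, O) = -3 + 1 = -2)
T = 1 (T = 1 + 0 = 1)
d(A) = -2
u(o) = (-5 + o)**2
P = -48 (P = 1 - (-5 - 2)**2 = 1 - 1*(-7)**2 = 1 - 1*49 = 1 - 49 = -48)
(P + m)**2 = (-48 - 34)**2 = (-82)**2 = 6724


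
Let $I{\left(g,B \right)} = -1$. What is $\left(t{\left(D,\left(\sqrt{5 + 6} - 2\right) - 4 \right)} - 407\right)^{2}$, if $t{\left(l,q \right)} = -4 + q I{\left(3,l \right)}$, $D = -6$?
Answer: $\left(405 + \sqrt{11}\right)^{2} \approx 1.6672 \cdot 10^{5}$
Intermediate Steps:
$t{\left(l,q \right)} = -4 - q$ ($t{\left(l,q \right)} = -4 + q \left(-1\right) = -4 - q$)
$\left(t{\left(D,\left(\sqrt{5 + 6} - 2\right) - 4 \right)} - 407\right)^{2} = \left(\left(-4 - \left(\left(\sqrt{5 + 6} - 2\right) - 4\right)\right) - 407\right)^{2} = \left(\left(-4 - \left(\left(\sqrt{11} - 2\right) - 4\right)\right) - 407\right)^{2} = \left(\left(-4 - \left(\left(-2 + \sqrt{11}\right) - 4\right)\right) - 407\right)^{2} = \left(\left(-4 - \left(-6 + \sqrt{11}\right)\right) - 407\right)^{2} = \left(\left(-4 + \left(6 - \sqrt{11}\right)\right) - 407\right)^{2} = \left(\left(2 - \sqrt{11}\right) - 407\right)^{2} = \left(-405 - \sqrt{11}\right)^{2}$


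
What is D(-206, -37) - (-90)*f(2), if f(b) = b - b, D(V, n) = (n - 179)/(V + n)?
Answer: 8/9 ≈ 0.88889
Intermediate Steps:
D(V, n) = (-179 + n)/(V + n)
f(b) = 0
D(-206, -37) - (-90)*f(2) = (-179 - 37)/(-206 - 37) - (-90)*0 = -216/(-243) - 1*0 = -1/243*(-216) + 0 = 8/9 + 0 = 8/9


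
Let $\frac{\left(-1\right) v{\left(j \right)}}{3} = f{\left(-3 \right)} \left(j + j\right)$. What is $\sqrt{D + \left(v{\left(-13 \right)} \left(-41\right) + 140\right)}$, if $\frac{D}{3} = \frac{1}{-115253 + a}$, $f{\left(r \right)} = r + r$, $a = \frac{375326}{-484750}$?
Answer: $\frac{\sqrt{307805795859770109846518}}{3990661934} \approx 139.03$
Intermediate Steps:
$a = - \frac{26809}{34625}$ ($a = 375326 \left(- \frac{1}{484750}\right) = - \frac{26809}{34625} \approx -0.77427$)
$f{\left(r \right)} = 2 r$
$v{\left(j \right)} = 36 j$ ($v{\left(j \right)} = - 3 \cdot 2 \left(-3\right) \left(j + j\right) = - 3 \left(- 6 \cdot 2 j\right) = - 3 \left(- 12 j\right) = 36 j$)
$D = - \frac{103875}{3990661934}$ ($D = \frac{3}{-115253 - \frac{26809}{34625}} = \frac{3}{- \frac{3990661934}{34625}} = 3 \left(- \frac{34625}{3990661934}\right) = - \frac{103875}{3990661934} \approx -2.603 \cdot 10^{-5}$)
$\sqrt{D + \left(v{\left(-13 \right)} \left(-41\right) + 140\right)} = \sqrt{- \frac{103875}{3990661934} + \left(36 \left(-13\right) \left(-41\right) + 140\right)} = \sqrt{- \frac{103875}{3990661934} + \left(\left(-468\right) \left(-41\right) + 140\right)} = \sqrt{- \frac{103875}{3990661934} + \left(19188 + 140\right)} = \sqrt{- \frac{103875}{3990661934} + 19328} = \sqrt{\frac{77131513756477}{3990661934}} = \frac{\sqrt{307805795859770109846518}}{3990661934}$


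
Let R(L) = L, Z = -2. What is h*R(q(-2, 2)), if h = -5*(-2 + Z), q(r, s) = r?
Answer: -40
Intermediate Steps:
h = 20 (h = -5*(-2 - 2) = -5*(-4) = 20)
h*R(q(-2, 2)) = 20*(-2) = -40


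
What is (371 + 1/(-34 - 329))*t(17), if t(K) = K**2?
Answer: 38920208/363 ≈ 1.0722e+5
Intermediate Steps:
(371 + 1/(-34 - 329))*t(17) = (371 + 1/(-34 - 329))*17**2 = (371 + 1/(-363))*289 = (371 - 1/363)*289 = (134672/363)*289 = 38920208/363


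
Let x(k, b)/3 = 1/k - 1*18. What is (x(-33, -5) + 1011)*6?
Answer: 63156/11 ≈ 5741.5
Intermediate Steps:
x(k, b) = -54 + 3/k (x(k, b) = 3*(1/k - 1*18) = 3*(1/k - 18) = 3*(-18 + 1/k) = -54 + 3/k)
(x(-33, -5) + 1011)*6 = ((-54 + 3/(-33)) + 1011)*6 = ((-54 + 3*(-1/33)) + 1011)*6 = ((-54 - 1/11) + 1011)*6 = (-595/11 + 1011)*6 = (10526/11)*6 = 63156/11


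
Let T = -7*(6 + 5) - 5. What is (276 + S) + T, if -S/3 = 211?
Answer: -439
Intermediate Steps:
S = -633 (S = -3*211 = -633)
T = -82 (T = -7*11 - 5 = -77 - 5 = -82)
(276 + S) + T = (276 - 633) - 82 = -357 - 82 = -439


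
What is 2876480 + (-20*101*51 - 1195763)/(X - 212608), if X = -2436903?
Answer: 7621266700063/2649511 ≈ 2.8765e+6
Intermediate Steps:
2876480 + (-20*101*51 - 1195763)/(X - 212608) = 2876480 + (-20*101*51 - 1195763)/(-2436903 - 212608) = 2876480 + (-2020*51 - 1195763)/(-2649511) = 2876480 + (-103020 - 1195763)*(-1/2649511) = 2876480 - 1298783*(-1/2649511) = 2876480 + 1298783/2649511 = 7621266700063/2649511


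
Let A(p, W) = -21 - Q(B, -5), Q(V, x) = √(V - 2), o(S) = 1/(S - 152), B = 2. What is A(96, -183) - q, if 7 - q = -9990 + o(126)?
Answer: -260469/26 ≈ -10018.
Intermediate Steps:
o(S) = 1/(-152 + S)
q = 259923/26 (q = 7 - (-9990 + 1/(-152 + 126)) = 7 - (-9990 + 1/(-26)) = 7 - (-9990 - 1/26) = 7 - 1*(-259741/26) = 7 + 259741/26 = 259923/26 ≈ 9997.0)
Q(V, x) = √(-2 + V)
A(p, W) = -21 (A(p, W) = -21 - √(-2 + 2) = -21 - √0 = -21 - 1*0 = -21 + 0 = -21)
A(96, -183) - q = -21 - 1*259923/26 = -21 - 259923/26 = -260469/26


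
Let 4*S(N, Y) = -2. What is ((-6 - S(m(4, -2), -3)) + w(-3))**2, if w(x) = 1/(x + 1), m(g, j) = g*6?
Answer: 36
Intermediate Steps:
m(g, j) = 6*g
w(x) = 1/(1 + x)
S(N, Y) = -1/2 (S(N, Y) = (1/4)*(-2) = -1/2)
((-6 - S(m(4, -2), -3)) + w(-3))**2 = ((-6 - 1*(-1/2)) + 1/(1 - 3))**2 = ((-6 + 1/2) + 1/(-2))**2 = (-11/2 - 1/2)**2 = (-6)**2 = 36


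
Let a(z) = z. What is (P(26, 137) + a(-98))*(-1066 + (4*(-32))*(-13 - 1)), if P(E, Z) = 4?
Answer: -68244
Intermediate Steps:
(P(26, 137) + a(-98))*(-1066 + (4*(-32))*(-13 - 1)) = (4 - 98)*(-1066 + (4*(-32))*(-13 - 1)) = -94*(-1066 - 128*(-14)) = -94*(-1066 + 1792) = -94*726 = -68244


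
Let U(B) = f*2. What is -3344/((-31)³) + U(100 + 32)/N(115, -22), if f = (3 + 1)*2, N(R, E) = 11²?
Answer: 881280/3604711 ≈ 0.24448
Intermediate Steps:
N(R, E) = 121
f = 8 (f = 4*2 = 8)
U(B) = 16 (U(B) = 8*2 = 16)
-3344/((-31)³) + U(100 + 32)/N(115, -22) = -3344/((-31)³) + 16/121 = -3344/(-29791) + 16*(1/121) = -3344*(-1/29791) + 16/121 = 3344/29791 + 16/121 = 881280/3604711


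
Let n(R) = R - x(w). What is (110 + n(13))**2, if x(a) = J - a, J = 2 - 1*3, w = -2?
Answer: 14884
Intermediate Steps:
J = -1 (J = 2 - 3 = -1)
x(a) = -1 - a
n(R) = -1 + R (n(R) = R - (-1 - 1*(-2)) = R - (-1 + 2) = R - 1*1 = R - 1 = -1 + R)
(110 + n(13))**2 = (110 + (-1 + 13))**2 = (110 + 12)**2 = 122**2 = 14884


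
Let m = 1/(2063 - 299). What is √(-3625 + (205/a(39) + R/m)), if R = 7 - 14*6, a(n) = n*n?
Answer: 4*I*√13256738/39 ≈ 373.43*I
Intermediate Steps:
a(n) = n²
R = -77 (R = 7 - 84 = -77)
m = 1/1764 ≈ 0.00056689
√(-3625 + (205/a(39) + R/m)) = √(-3625 + (205/(39²) - 77/1/1764)) = √(-3625 + (205/1521 - 77*1764)) = √(-3625 + (205*(1/1521) - 135828)) = √(-3625 + (205/1521 - 135828)) = √(-3625 - 206594183/1521) = √(-212107808/1521) = 4*I*√13256738/39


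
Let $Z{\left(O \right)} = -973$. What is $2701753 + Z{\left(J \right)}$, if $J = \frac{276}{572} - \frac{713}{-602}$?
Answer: $2700780$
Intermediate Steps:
$J = \frac{143497}{86086}$ ($J = 276 \cdot \frac{1}{572} - - \frac{713}{602} = \frac{69}{143} + \frac{713}{602} = \frac{143497}{86086} \approx 1.6669$)
$2701753 + Z{\left(J \right)} = 2701753 - 973 = 2700780$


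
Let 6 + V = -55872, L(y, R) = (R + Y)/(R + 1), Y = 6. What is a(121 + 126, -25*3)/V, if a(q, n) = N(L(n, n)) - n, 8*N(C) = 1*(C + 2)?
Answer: -44617/33079776 ≈ -0.0013488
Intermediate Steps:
L(y, R) = (6 + R)/(1 + R) (L(y, R) = (R + 6)/(R + 1) = (6 + R)/(1 + R))
V = -55878 (V = -6 - 55872 = -55878)
N(C) = ¼ + C/8 (N(C) = (1*(C + 2))/8 = (1*(2 + C))/8 = (2 + C)/8 = ¼ + C/8)
a(q, n) = ¼ - n + (6 + n)/(8*(1 + n)) (a(q, n) = (¼ + ((6 + n)/(1 + n))/8) - n = (¼ + (6 + n)/(8*(1 + n))) - n = ¼ - n + (6 + n)/(8*(1 + n)))
a(121 + 126, -25*3)/V = ((1 - (-25*3)² - (-125)*3/8)/(1 - 25*3))/(-55878) = ((1 - 1*(-75)² - 5/8*(-75))/(1 - 75))*(-1/55878) = ((1 - 1*5625 + 375/8)/(-74))*(-1/55878) = -(1 - 5625 + 375/8)/74*(-1/55878) = -1/74*(-44617/8)*(-1/55878) = (44617/592)*(-1/55878) = -44617/33079776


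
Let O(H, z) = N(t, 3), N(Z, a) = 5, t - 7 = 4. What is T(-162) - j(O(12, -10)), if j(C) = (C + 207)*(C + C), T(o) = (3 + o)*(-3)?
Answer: -1643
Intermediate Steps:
t = 11 (t = 7 + 4 = 11)
O(H, z) = 5
T(o) = -9 - 3*o
j(C) = 2*C*(207 + C) (j(C) = (207 + C)*(2*C) = 2*C*(207 + C))
T(-162) - j(O(12, -10)) = (-9 - 3*(-162)) - 2*5*(207 + 5) = (-9 + 486) - 2*5*212 = 477 - 1*2120 = 477 - 2120 = -1643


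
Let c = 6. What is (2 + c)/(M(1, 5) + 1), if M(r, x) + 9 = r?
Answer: -8/7 ≈ -1.1429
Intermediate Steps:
M(r, x) = -9 + r
(2 + c)/(M(1, 5) + 1) = (2 + 6)/((-9 + 1) + 1) = 8/(-8 + 1) = 8/(-7) = -1/7*8 = -8/7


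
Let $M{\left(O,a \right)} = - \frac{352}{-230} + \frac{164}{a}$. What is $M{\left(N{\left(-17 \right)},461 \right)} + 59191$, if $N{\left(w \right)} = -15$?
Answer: $\frac{3138110861}{53015} \approx 59193.0$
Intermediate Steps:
$M{\left(O,a \right)} = \frac{176}{115} + \frac{164}{a}$ ($M{\left(O,a \right)} = \left(-352\right) \left(- \frac{1}{230}\right) + \frac{164}{a} = \frac{176}{115} + \frac{164}{a}$)
$M{\left(N{\left(-17 \right)},461 \right)} + 59191 = \left(\frac{176}{115} + \frac{164}{461}\right) + 59191 = \frac{99996}{53015} + 59191 = \frac{3138110861}{53015}$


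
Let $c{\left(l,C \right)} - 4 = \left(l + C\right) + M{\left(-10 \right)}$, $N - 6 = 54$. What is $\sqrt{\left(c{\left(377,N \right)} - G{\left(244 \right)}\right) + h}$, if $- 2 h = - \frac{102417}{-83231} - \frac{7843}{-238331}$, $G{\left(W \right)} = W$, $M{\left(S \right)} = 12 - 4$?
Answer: $\frac{15 \sqrt{357406367340250228705}}{19836527461} \approx 14.296$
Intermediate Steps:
$N = 60$ ($N = 6 + 54 = 60$)
$M{\left(S \right)} = 8$ ($M{\left(S \right)} = 12 - 4 = 8$)
$c{\left(l,C \right)} = 12 + C + l$ ($c{\left(l,C \right)} = 4 + \left(\left(l + C\right) + 8\right) = 4 + \left(\left(C + l\right) + 8\right) = 4 + \left(8 + C + l\right) = 12 + C + l$)
$h = - \frac{12530963380}{19836527461}$ ($h = - \frac{- \frac{102417}{-83231} - \frac{7843}{-238331}}{2} = - \frac{\left(-102417\right) \left(- \frac{1}{83231}\right) - - \frac{7843}{238331}}{2} = - \frac{\frac{102417}{83231} + \frac{7843}{238331}}{2} = \left(- \frac{1}{2}\right) \frac{25061926760}{19836527461} = - \frac{12530963380}{19836527461} \approx -0.63171$)
$\sqrt{\left(c{\left(377,N \right)} - G{\left(244 \right)}\right) + h} = \sqrt{\left(\left(12 + 60 + 377\right) - 244\right) - \frac{12530963380}{19836527461}} = \sqrt{\left(449 - 244\right) - \frac{12530963380}{19836527461}} = \sqrt{205 - \frac{12530963380}{19836527461}} = \sqrt{\frac{4053957166125}{19836527461}} = \frac{15 \sqrt{357406367340250228705}}{19836527461}$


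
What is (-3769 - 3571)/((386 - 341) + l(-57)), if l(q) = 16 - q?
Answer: -3670/59 ≈ -62.203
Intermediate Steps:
(-3769 - 3571)/((386 - 341) + l(-57)) = (-3769 - 3571)/((386 - 341) + (16 - 1*(-57))) = -7340/(45 + (16 + 57)) = -7340/(45 + 73) = -7340/118 = -7340*1/118 = -3670/59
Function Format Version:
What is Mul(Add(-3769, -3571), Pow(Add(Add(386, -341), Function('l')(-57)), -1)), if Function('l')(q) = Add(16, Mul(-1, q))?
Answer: Rational(-3670, 59) ≈ -62.203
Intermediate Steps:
Mul(Add(-3769, -3571), Pow(Add(Add(386, -341), Function('l')(-57)), -1)) = Mul(Add(-3769, -3571), Pow(Add(Add(386, -341), Add(16, Mul(-1, -57))), -1)) = Mul(-7340, Pow(Add(45, Add(16, 57)), -1)) = Mul(-7340, Pow(Add(45, 73), -1)) = Mul(-7340, Pow(118, -1)) = Mul(-7340, Rational(1, 118)) = Rational(-3670, 59)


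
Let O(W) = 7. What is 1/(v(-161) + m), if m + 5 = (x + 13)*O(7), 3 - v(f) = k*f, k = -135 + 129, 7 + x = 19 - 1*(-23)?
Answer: -1/632 ≈ -0.0015823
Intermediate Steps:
x = 35 (x = -7 + (19 - 1*(-23)) = -7 + (19 + 23) = -7 + 42 = 35)
k = -6
v(f) = 3 + 6*f (v(f) = 3 - (-6)*f = 3 + 6*f)
m = 331 (m = -5 + (35 + 13)*7 = -5 + 48*7 = -5 + 336 = 331)
1/(v(-161) + m) = 1/((3 + 6*(-161)) + 331) = 1/((3 - 966) + 331) = 1/(-963 + 331) = 1/(-632) = -1/632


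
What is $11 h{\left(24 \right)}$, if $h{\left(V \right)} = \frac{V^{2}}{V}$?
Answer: $264$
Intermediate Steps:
$h{\left(V \right)} = V$
$11 h{\left(24 \right)} = 11 \cdot 24 = 264$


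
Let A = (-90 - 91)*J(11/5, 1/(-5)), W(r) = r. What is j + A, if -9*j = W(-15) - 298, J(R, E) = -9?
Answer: 14974/9 ≈ 1663.8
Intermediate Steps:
A = 1629 (A = (-90 - 91)*(-9) = -181*(-9) = 1629)
j = 313/9 (j = -(-15 - 298)/9 = -1/9*(-313) = 313/9 ≈ 34.778)
j + A = 313/9 + 1629 = 14974/9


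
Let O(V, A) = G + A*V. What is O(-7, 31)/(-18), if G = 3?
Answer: 107/9 ≈ 11.889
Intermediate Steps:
O(V, A) = 3 + A*V
O(-7, 31)/(-18) = (3 + 31*(-7))/(-18) = (3 - 217)*(-1/18) = -214*(-1/18) = 107/9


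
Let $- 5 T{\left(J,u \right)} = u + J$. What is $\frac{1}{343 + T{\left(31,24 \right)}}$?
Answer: $\frac{1}{332} \approx 0.003012$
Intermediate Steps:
$T{\left(J,u \right)} = - \frac{J}{5} - \frac{u}{5}$ ($T{\left(J,u \right)} = - \frac{u + J}{5} = - \frac{J + u}{5} = - \frac{J}{5} - \frac{u}{5}$)
$\frac{1}{343 + T{\left(31,24 \right)}} = \frac{1}{343 - 11} = \frac{1}{332}$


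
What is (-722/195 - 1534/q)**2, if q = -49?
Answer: 69565117504/91298025 ≈ 761.96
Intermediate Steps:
(-722/195 - 1534/q)**2 = (-722/195 - 1534/(-49))**2 = (-722*1/195 - 1534*(-1/49))**2 = (-722/195 + 1534/49)**2 = (263752/9555)**2 = 69565117504/91298025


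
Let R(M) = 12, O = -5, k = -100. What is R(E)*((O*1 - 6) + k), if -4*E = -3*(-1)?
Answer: -1332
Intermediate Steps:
E = -¾ (E = -(-3)*(-1)/4 = -¼*3 = -¾ ≈ -0.75000)
R(E)*((O*1 - 6) + k) = 12*((-5*1 - 6) - 100) = 12*((-5 - 6) - 100) = 12*(-11 - 100) = 12*(-111) = -1332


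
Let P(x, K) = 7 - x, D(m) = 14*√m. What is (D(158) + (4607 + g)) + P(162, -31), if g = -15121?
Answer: -10669 + 14*√158 ≈ -10493.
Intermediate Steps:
(D(158) + (4607 + g)) + P(162, -31) = (14*√158 + (4607 - 15121)) + (7 - 1*162) = (14*√158 - 10514) + (7 - 162) = (-10514 + 14*√158) - 155 = -10669 + 14*√158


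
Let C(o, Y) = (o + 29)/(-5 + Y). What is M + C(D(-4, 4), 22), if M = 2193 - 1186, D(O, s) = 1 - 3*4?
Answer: 17137/17 ≈ 1008.1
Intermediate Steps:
D(O, s) = -11 (D(O, s) = 1 - 12 = -11)
C(o, Y) = (29 + o)/(-5 + Y)
M = 1007
M + C(D(-4, 4), 22) = 1007 + (29 - 11)/(-5 + 22) = 1007 + 18/17 = 17137/17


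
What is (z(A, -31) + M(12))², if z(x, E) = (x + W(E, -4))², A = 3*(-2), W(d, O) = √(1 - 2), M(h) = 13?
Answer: 2160 - 1152*I ≈ 2160.0 - 1152.0*I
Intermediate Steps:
W(d, O) = I (W(d, O) = √(-1) = I)
A = -6
z(x, E) = (I + x)² (z(x, E) = (x + I)² = (I + x)²)
(z(A, -31) + M(12))² = ((I - 6)² + 13)² = ((-6 + I)² + 13)² = (13 + (-6 + I)²)²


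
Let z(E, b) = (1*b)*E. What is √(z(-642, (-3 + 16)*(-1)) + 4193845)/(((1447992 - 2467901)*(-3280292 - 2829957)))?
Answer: 7*√85759/6231897947341 ≈ 3.2894e-10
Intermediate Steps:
z(E, b) = E*b (z(E, b) = b*E = E*b)
√(z(-642, (-3 + 16)*(-1)) + 4193845)/(((1447992 - 2467901)*(-3280292 - 2829957))) = √(-642*(-3 + 16)*(-1) + 4193845)/(((1447992 - 2467901)*(-3280292 - 2829957))) = √(-8346*(-1) + 4193845)/((-1019909*(-6110249))) = √(-642*(-13) + 4193845)/6231897947341 = √(8346 + 4193845)*(1/6231897947341) = √4202191*(1/6231897947341) = (7*√85759)*(1/6231897947341) = 7*√85759/6231897947341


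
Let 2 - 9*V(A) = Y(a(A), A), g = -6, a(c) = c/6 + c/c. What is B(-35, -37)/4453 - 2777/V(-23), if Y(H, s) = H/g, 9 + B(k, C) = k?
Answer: -4006580264/244915 ≈ -16359.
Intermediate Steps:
a(c) = 1 + c/6 (a(c) = c*(⅙) + 1 = c/6 + 1 = 1 + c/6)
B(k, C) = -9 + k
Y(H, s) = -H/6 (Y(H, s) = H/(-6) = H*(-⅙) = -H/6)
V(A) = 13/54 + A/324 (V(A) = 2/9 - (-1)*(1 + A/6)/54 = 2/9 - (-⅙ - A/36)/9 = 2/9 + (1/54 + A/324) = 13/54 + A/324)
B(-35, -37)/4453 - 2777/V(-23) = (-9 - 35)/4453 - 2777/(13/54 + (1/324)*(-23)) = -44*1/4453 - 2777/(13/54 - 23/324) = -44/4453 - 2777/55/324 = -44/4453 - 2777*324/55 = -44/4453 - 899748/55 = -4006580264/244915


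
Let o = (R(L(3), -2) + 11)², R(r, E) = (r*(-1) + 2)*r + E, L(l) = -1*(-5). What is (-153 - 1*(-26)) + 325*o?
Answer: 11573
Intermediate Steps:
L(l) = 5
R(r, E) = E + r*(2 - r) (R(r, E) = (-r + 2)*r + E = (2 - r)*r + E = r*(2 - r) + E = E + r*(2 - r))
o = 36 (o = ((-2 - 1*5² + 2*5) + 11)² = ((-2 - 1*25 + 10) + 11)² = ((-2 - 25 + 10) + 11)² = (-17 + 11)² = (-6)² = 36)
(-153 - 1*(-26)) + 325*o = (-153 - 1*(-26)) + 325*36 = (-153 + 26) + 11700 = -127 + 11700 = 11573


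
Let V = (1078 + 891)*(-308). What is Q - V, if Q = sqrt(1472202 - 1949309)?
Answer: 606452 + I*sqrt(477107) ≈ 6.0645e+5 + 690.73*I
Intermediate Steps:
V = -606452 (V = 1969*(-308) = -606452)
Q = I*sqrt(477107) (Q = sqrt(-477107) = I*sqrt(477107) ≈ 690.73*I)
Q - V = I*sqrt(477107) - 1*(-606452) = I*sqrt(477107) + 606452 = 606452 + I*sqrt(477107)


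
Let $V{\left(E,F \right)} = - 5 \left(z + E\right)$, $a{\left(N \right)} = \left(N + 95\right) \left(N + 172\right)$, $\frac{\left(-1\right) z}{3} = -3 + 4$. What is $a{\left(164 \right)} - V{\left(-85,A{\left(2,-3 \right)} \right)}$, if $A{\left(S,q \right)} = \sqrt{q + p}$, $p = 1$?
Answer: $86584$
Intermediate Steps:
$z = -3$ ($z = - 3 \left(-3 + 4\right) = \left(-3\right) 1 = -3$)
$A{\left(S,q \right)} = \sqrt{1 + q}$ ($A{\left(S,q \right)} = \sqrt{q + 1} = \sqrt{1 + q}$)
$a{\left(N \right)} = \left(95 + N\right) \left(172 + N\right)$
$V{\left(E,F \right)} = 15 - 5 E$ ($V{\left(E,F \right)} = - 5 \left(-3 + E\right) = 15 - 5 E$)
$a{\left(164 \right)} - V{\left(-85,A{\left(2,-3 \right)} \right)} = \left(16340 + 164^{2} + 267 \cdot 164\right) - \left(15 - -425\right) = \left(16340 + 26896 + 43788\right) - \left(15 + 425\right) = 87024 - 440 = 86584$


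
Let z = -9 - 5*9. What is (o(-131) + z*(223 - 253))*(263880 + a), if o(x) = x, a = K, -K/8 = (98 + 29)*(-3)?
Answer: 397455792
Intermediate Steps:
K = 3048 (K = -8*(98 + 29)*(-3) = -1016*(-3) = -8*(-381) = 3048)
a = 3048
z = -54 (z = -9 - 45 = -54)
(o(-131) + z*(223 - 253))*(263880 + a) = (-131 - 54*(223 - 253))*(263880 + 3048) = (-131 - 54*(-30))*266928 = (-131 + 1620)*266928 = 1489*266928 = 397455792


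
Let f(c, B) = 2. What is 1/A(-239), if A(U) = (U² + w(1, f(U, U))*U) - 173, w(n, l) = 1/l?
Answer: 2/113657 ≈ 1.7597e-5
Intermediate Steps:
A(U) = -173 + U² + U/2 (A(U) = (U² + U/2) - 173 = -173 + U² + U/2)
1/A(-239) = 1/(-173 + (-239)² + (½)*(-239)) = 1/(-173 + 57121 - 239/2) = 1/(113657/2) = 2/113657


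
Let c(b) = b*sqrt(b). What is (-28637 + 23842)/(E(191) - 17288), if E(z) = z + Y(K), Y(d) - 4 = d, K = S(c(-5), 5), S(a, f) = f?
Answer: 4795/17088 ≈ 0.28061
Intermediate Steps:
c(b) = b**(3/2)
K = 5
Y(d) = 4 + d
E(z) = 9 + z (E(z) = z + (4 + 5) = z + 9 = 9 + z)
(-28637 + 23842)/(E(191) - 17288) = (-28637 + 23842)/((9 + 191) - 17288) = -4795/(200 - 17288) = -4795/(-17088) = -4795*(-1/17088) = 4795/17088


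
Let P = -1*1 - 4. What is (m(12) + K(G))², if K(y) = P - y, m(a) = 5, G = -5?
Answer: 25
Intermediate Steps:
P = -5 (P = -1 - 4 = -5)
K(y) = -5 - y
(m(12) + K(G))² = (5 + (-5 - 1*(-5)))² = (5 + (-5 + 5))² = (5 + 0)² = 5² = 25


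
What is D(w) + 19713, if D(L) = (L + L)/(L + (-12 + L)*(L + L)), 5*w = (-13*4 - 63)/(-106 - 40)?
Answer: 16322291/828 ≈ 19713.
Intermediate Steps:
w = 23/146 (w = ((-13*4 - 63)/(-106 - 40))/5 = ((-52 - 63)/(-146))/5 = (-115*(-1/146))/5 = (⅕)*(115/146) = 23/146 ≈ 0.15753)
D(L) = 2*L/(L + 2*L*(-12 + L)) (D(L) = (2*L)/(L + (-12 + L)*(2*L)) = (2*L)/(L + 2*L*(-12 + L)) = 2*L/(L + 2*L*(-12 + L)))
D(w) + 19713 = 2/(-23 + 2*(23/146)) + 19713 = 2/(-23 + 23/73) + 19713 = 2/(-1656/73) + 19713 = 2*(-73/1656) + 19713 = -73/828 + 19713 = 16322291/828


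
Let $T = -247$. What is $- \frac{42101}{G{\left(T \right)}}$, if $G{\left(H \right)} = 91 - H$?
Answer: $- \frac{42101}{338} \approx -124.56$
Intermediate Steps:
$- \frac{42101}{G{\left(T \right)}} = - \frac{42101}{91 - -247} = - \frac{42101}{91 + 247} = - \frac{42101}{338}$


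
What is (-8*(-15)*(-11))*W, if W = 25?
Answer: -33000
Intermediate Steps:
(-8*(-15)*(-11))*W = (-8*(-15)*(-11))*25 = (120*(-11))*25 = -1320*25 = -33000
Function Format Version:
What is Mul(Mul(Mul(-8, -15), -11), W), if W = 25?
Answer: -33000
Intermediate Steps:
Mul(Mul(Mul(-8, -15), -11), W) = Mul(Mul(Mul(-8, -15), -11), 25) = Mul(Mul(120, -11), 25) = Mul(-1320, 25) = -33000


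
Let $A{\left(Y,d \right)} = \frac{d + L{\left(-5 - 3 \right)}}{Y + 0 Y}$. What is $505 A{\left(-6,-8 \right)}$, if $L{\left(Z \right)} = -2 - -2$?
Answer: $\frac{2020}{3} \approx 673.33$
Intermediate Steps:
$L{\left(Z \right)} = 0$ ($L{\left(Z \right)} = -2 + 2 = 0$)
$A{\left(Y,d \right)} = \frac{d}{Y}$ ($A{\left(Y,d \right)} = \frac{d + 0}{Y + 0 Y} = \frac{d}{Y + 0} = \frac{d}{Y}$)
$505 A{\left(-6,-8 \right)} = 505 \left(- \frac{8}{-6}\right) = 505 \left(\left(-8\right) \left(- \frac{1}{6}\right)\right) = 505 \cdot \frac{4}{3} = \frac{2020}{3}$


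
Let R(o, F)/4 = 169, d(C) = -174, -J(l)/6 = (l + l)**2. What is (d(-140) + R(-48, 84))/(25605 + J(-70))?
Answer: -502/91995 ≈ -0.0054568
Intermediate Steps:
J(l) = -24*l**2 (J(l) = -6*(l + l)**2 = -6*4*l**2 = -24*l**2)
R(o, F) = 676 (R(o, F) = 4*169 = 676)
(d(-140) + R(-48, 84))/(25605 + J(-70)) = (-174 + 676)/(25605 - 24*(-70)**2) = 502/(25605 - 24*4900) = 502/(25605 - 117600) = 502/(-91995) = 502*(-1/91995) = -502/91995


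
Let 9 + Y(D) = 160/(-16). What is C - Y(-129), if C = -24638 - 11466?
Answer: -36085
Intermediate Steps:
Y(D) = -19 (Y(D) = -9 + 160/(-16) = -9 + 160*(-1/16) = -9 - 10 = -19)
C = -36104
C - Y(-129) = -36104 - 1*(-19) = -36104 + 19 = -36085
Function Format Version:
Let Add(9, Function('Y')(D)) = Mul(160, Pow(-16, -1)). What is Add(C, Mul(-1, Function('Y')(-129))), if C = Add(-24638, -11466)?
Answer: -36085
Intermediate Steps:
Function('Y')(D) = -19 (Function('Y')(D) = Add(-9, Mul(160, Pow(-16, -1))) = Add(-9, Mul(160, Rational(-1, 16))) = Add(-9, -10) = -19)
C = -36104
Add(C, Mul(-1, Function('Y')(-129))) = Add(-36104, Mul(-1, -19)) = Add(-36104, 19) = -36085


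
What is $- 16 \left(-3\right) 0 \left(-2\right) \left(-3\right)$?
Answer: $0$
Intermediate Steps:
$- 16 \left(-3\right) 0 \left(-2\right) \left(-3\right) = - 16 \cdot 0 \left(-2\right) \left(-3\right) = \left(-16\right) 0 \left(-3\right) = 0 \left(-3\right) = 0$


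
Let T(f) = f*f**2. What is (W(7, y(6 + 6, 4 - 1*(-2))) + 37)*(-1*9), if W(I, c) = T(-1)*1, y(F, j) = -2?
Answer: -324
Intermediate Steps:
T(f) = f**3
W(I, c) = -1 (W(I, c) = (-1)**3*1 = -1*1 = -1)
(W(7, y(6 + 6, 4 - 1*(-2))) + 37)*(-1*9) = (-1 + 37)*(-1*9) = 36*(-9) = -324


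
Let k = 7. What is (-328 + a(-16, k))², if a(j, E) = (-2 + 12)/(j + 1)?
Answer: 972196/9 ≈ 1.0802e+5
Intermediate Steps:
a(j, E) = 10/(1 + j)
(-328 + a(-16, k))² = (-328 + 10/(1 - 16))² = (-328 + 10/(-15))² = (-328 + 10*(-1/15))² = (-328 - ⅔)² = (-986/3)² = 972196/9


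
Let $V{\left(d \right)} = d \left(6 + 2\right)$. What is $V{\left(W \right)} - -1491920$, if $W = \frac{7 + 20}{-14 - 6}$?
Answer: $\frac{7459546}{5} \approx 1.4919 \cdot 10^{6}$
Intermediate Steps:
$W = - \frac{27}{20}$ ($W = \frac{27}{-20} = 27 \left(- \frac{1}{20}\right) = - \frac{27}{20} \approx -1.35$)
$V{\left(d \right)} = 8 d$ ($V{\left(d \right)} = d 8 = 8 d$)
$V{\left(W \right)} - -1491920 = 8 \left(- \frac{27}{20}\right) - -1491920 = - \frac{54}{5} + 1491920 = \frac{7459546}{5}$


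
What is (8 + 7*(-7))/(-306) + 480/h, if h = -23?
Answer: -145937/7038 ≈ -20.736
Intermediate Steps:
(8 + 7*(-7))/(-306) + 480/h = (8 + 7*(-7))/(-306) + 480/(-23) = (8 - 49)*(-1/306) + 480*(-1/23) = -41*(-1/306) - 480/23 = 41/306 - 480/23 = -145937/7038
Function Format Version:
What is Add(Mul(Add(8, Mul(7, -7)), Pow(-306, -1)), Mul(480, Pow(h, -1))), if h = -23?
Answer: Rational(-145937, 7038) ≈ -20.736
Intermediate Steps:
Add(Mul(Add(8, Mul(7, -7)), Pow(-306, -1)), Mul(480, Pow(h, -1))) = Add(Mul(Add(8, Mul(7, -7)), Pow(-306, -1)), Mul(480, Pow(-23, -1))) = Add(Mul(Add(8, -49), Rational(-1, 306)), Mul(480, Rational(-1, 23))) = Add(Mul(-41, Rational(-1, 306)), Rational(-480, 23)) = Add(Rational(41, 306), Rational(-480, 23)) = Rational(-145937, 7038)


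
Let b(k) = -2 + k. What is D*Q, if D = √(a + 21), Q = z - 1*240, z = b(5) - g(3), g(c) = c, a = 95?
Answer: -480*√29 ≈ -2584.9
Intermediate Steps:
z = 0 (z = (-2 + 5) - 1*3 = 3 - 3 = 0)
Q = -240 (Q = 0 - 1*240 = 0 - 240 = -240)
D = 2*√29 (D = √(95 + 21) = √116 = 2*√29 ≈ 10.770)
D*Q = (2*√29)*(-240) = -480*√29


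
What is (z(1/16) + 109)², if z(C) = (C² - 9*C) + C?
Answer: 771561729/65536 ≈ 11773.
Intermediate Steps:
z(C) = C² - 8*C
(z(1/16) + 109)² = ((-8 + 1/16)/16 + 109)² = ((1/16)*(-127/16) + 109)² = (-127/256 + 109)² = (27777/256)² = 771561729/65536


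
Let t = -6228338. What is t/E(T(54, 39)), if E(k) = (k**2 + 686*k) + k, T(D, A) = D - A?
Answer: -3114169/5265 ≈ -591.49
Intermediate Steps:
E(k) = k**2 + 687*k
t/E(T(54, 39)) = -6228338*1/((54 - 1*39)*(687 + (54 - 1*39))) = -6228338*1/((54 - 39)*(687 + (54 - 39))) = -6228338*1/(15*(687 + 15)) = -6228338/(15*702) = -6228338/10530 = -6228338*1/10530 = -3114169/5265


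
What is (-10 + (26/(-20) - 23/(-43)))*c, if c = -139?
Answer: 643431/430 ≈ 1496.4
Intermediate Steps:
(-10 + (26/(-20) - 23/(-43)))*c = (-10 + (26/(-20) - 23/(-43)))*(-139) = (-10 + (26*(-1/20) - 23*(-1/43)))*(-139) = (-10 + (-13/10 + 23/43))*(-139) = (-10 - 329/430)*(-139) = -4629/430*(-139) = 643431/430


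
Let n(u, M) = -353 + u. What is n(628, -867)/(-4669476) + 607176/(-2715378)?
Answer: -472656748121/2113232066988 ≈ -0.22367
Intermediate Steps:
n(628, -867)/(-4669476) + 607176/(-2715378) = (-353 + 628)/(-4669476) + 607176/(-2715378) = 275*(-1/4669476) + 607176*(-1/2715378) = -275/4669476 - 101196/452563 = -472656748121/2113232066988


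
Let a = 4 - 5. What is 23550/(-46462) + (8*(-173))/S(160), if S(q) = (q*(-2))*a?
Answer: -4489963/929240 ≈ -4.8319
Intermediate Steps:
a = -1
S(q) = 2*q (S(q) = (q*(-2))*(-1) = -2*q*(-1) = 2*q)
23550/(-46462) + (8*(-173))/S(160) = 23550/(-46462) + (8*(-173))/((2*160)) = 23550*(-1/46462) - 1384/320 = -11775/23231 - 1384*1/320 = -11775/23231 - 173/40 = -4489963/929240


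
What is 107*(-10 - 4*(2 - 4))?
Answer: -214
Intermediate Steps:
107*(-10 - 4*(2 - 4)) = 107*(-10 - 4*(-2)) = 107*(-10 + 8) = 107*(-2) = -214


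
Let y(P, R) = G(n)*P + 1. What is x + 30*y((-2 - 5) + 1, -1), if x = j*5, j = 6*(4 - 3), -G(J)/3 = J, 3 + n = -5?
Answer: -4260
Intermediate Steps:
n = -8 (n = -3 - 5 = -8)
G(J) = -3*J
j = 6 (j = 6*1 = 6)
y(P, R) = 1 + 24*P (y(P, R) = (-3*(-8))*P + 1 = 24*P + 1 = 1 + 24*P)
x = 30 (x = 6*5 = 30)
x + 30*y((-2 - 5) + 1, -1) = 30 + 30*(1 + 24*((-2 - 5) + 1)) = 30 + 30*(1 + 24*(-7 + 1)) = 30 + 30*(1 + 24*(-6)) = 30 + 30*(1 - 144) = 30 + 30*(-143) = 30 - 4290 = -4260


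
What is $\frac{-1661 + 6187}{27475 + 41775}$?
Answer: $\frac{2263}{34625} \approx 0.065357$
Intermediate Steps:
$\frac{-1661 + 6187}{27475 + 41775} = \frac{4526}{69250} = 4526 \cdot \frac{1}{69250} = \frac{2263}{34625}$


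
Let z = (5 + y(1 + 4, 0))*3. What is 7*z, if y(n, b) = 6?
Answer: 231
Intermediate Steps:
z = 33 (z = (5 + 6)*3 = 11*3 = 33)
7*z = 7*33 = 231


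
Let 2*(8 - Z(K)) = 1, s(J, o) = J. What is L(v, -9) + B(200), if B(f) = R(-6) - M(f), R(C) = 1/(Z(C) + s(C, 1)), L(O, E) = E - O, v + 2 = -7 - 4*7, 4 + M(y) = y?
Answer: -502/3 ≈ -167.33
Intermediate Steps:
M(y) = -4 + y
v = -37 (v = -2 + (-7 - 4*7) = -2 + (-7 - 28) = -2 - 35 = -37)
Z(K) = 15/2 (Z(K) = 8 - ½*1 = 8 - ½ = 15/2)
R(C) = 1/(15/2 + C)
B(f) = 14/3 - f (B(f) = 2/(15 + 2*(-6)) - (-4 + f) = 2/(15 - 12) + (4 - f) = 2/3 + (4 - f) = 2*(⅓) + (4 - f) = ⅔ + (4 - f) = 14/3 - f)
L(v, -9) + B(200) = (-9 - 1*(-37)) + (14/3 - 1*200) = (-9 + 37) + (14/3 - 200) = 28 - 586/3 = -502/3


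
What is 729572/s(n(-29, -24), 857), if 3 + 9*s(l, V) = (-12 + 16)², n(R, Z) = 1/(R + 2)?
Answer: 6566148/13 ≈ 5.0509e+5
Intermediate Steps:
n(R, Z) = 1/(2 + R)
s(l, V) = 13/9 (s(l, V) = -⅓ + (-12 + 16)²/9 = -⅓ + (⅑)*4² = -⅓ + (⅑)*16 = -⅓ + 16/9 = 13/9)
729572/s(n(-29, -24), 857) = 729572/(13/9) = 729572*(9/13) = 6566148/13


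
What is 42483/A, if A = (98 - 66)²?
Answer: 42483/1024 ≈ 41.487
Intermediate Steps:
A = 1024 (A = 32² = 1024)
42483/A = 42483/1024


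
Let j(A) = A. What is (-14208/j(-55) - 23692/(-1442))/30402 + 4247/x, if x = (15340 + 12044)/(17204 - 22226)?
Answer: -43729721639441/56146109580 ≈ -778.86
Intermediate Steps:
x = -4564/837 (x = 27384/(-5022) = 27384*(-1/5022) = -4564/837 ≈ -5.4528)
(-14208/j(-55) - 23692/(-1442))/30402 + 4247/x = (-14208/(-55) - 23692/(-1442))/30402 + 4247/(-4564/837) = (-14208*(-1/55) - 23692*(-1/1442))*(1/30402) + 4247*(-837/4564) = (14208/55 + 11846/721)*(1/30402) - 3554739/4564 = (10895498/39655)*(1/30402) - 3554739/4564 = 5447749/602795655 - 3554739/4564 = -43729721639441/56146109580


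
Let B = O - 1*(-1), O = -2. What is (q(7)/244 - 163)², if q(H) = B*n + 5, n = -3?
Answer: 98823481/3721 ≈ 26558.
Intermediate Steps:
B = -1 (B = -2 - 1*(-1) = -2 + 1 = -1)
q(H) = 8 (q(H) = -1*(-3) + 5 = 3 + 5 = 8)
(q(7)/244 - 163)² = (8/244 - 163)² = (8*(1/244) - 163)² = (2/61 - 163)² = (-9941/61)² = 98823481/3721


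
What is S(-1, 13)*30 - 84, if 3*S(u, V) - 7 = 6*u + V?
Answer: 56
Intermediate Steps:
S(u, V) = 7/3 + 2*u + V/3 (S(u, V) = 7/3 + (6*u + V)/3 = 7/3 + (V + 6*u)/3 = 7/3 + (2*u + V/3) = 7/3 + 2*u + V/3)
S(-1, 13)*30 - 84 = (7/3 + 2*(-1) + (1/3)*13)*30 - 84 = (7/3 - 2 + 13/3)*30 - 84 = (14/3)*30 - 84 = 140 - 84 = 56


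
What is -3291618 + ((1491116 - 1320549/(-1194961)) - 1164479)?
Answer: -3543035340192/1194961 ≈ -2.9650e+6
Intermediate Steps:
-3291618 + ((1491116 - 1320549/(-1194961)) - 1164479) = -3291618 + ((1491116 - 1320549*(-1/1194961)) - 1164479) = -3291618 + ((1491116 + 1320549/1194961) - 1164479) = -3291618 + (1781826787025/1194961 - 1164479) = -3291618 + 390319796706/1194961 = -3543035340192/1194961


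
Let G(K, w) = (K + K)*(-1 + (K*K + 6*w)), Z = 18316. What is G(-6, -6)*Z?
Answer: 219792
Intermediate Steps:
G(K, w) = 2*K*(-1 + K**2 + 6*w) (G(K, w) = (2*K)*(-1 + (K**2 + 6*w)) = (2*K)*(-1 + K**2 + 6*w) = 2*K*(-1 + K**2 + 6*w))
G(-6, -6)*Z = (2*(-6)*(-1 + (-6)**2 + 6*(-6)))*18316 = (2*(-6)*(-1 + 36 - 36))*18316 = (2*(-6)*(-1))*18316 = 12*18316 = 219792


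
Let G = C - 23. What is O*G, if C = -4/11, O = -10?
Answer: 2570/11 ≈ 233.64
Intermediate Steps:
C = -4/11 (C = -4*1/11 = -4/11 ≈ -0.36364)
G = -257/11 (G = -4/11 - 23 = -257/11 ≈ -23.364)
O*G = -10*(-257/11) = 2570/11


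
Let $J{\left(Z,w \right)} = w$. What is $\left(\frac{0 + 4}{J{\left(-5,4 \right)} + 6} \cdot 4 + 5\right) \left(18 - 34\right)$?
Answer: $- \frac{528}{5} \approx -105.6$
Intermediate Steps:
$\left(\frac{0 + 4}{J{\left(-5,4 \right)} + 6} \cdot 4 + 5\right) \left(18 - 34\right) = \left(\frac{0 + 4}{4 + 6} \cdot 4 + 5\right) \left(18 - 34\right) = \left(\frac{4}{10} \cdot 4 + 5\right) \left(-16\right) = \left(4 \cdot \frac{1}{10} \cdot 4 + 5\right) \left(-16\right) = \left(\frac{2}{5} \cdot 4 + 5\right) \left(-16\right) = \left(\frac{8}{5} + 5\right) \left(-16\right) = \frac{33}{5} \left(-16\right) = - \frac{528}{5}$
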